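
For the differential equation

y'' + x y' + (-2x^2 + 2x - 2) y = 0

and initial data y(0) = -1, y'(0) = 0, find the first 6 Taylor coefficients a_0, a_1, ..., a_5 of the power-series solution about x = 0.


Ansatz: y(x) = sum_{n>=0} a_n x^n, so y'(x) = sum_{n>=1} n a_n x^(n-1) and y''(x) = sum_{n>=2} n(n-1) a_n x^(n-2).
Substitute into P(x) y'' + Q(x) y' + R(x) y = 0 with P(x) = 1, Q(x) = x, R(x) = -2x^2 + 2x - 2, and match powers of x.
Initial conditions: a_0 = -1, a_1 = 0.
Setting the coefficient of each power of x to zero and solving order by order (substituting the coefficients already found):
  x^0: 2 a_2 - 2 a_0 = 0  ->  2 a_2 = 2 a_0 = -2  ->  a_2 = -1
  x^1: 6 a_3 - a_1 + 2 a_0 = 0  ->  6 a_3 = a_1 - 2 a_0 = 2  ->  a_3 = 1/3
  x^2: 12 a_4 + 2 a_1 - 2 a_0 = 0  ->  12 a_4 = -2 a_1 + 2 a_0 = -2  ->  a_4 = -1/6
  x^3: 20 a_5 + a_3 + 2 a_2 - 2 a_1 = 0  ->  20 a_5 = -a_3 - 2 a_2 + 2 a_1 = 5/3  ->  a_5 = 1/12
Truncated series: y(x) = -1 - x^2 + (1/3) x^3 - (1/6) x^4 + (1/12) x^5 + O(x^6).

a_0 = -1; a_1 = 0; a_2 = -1; a_3 = 1/3; a_4 = -1/6; a_5 = 1/12


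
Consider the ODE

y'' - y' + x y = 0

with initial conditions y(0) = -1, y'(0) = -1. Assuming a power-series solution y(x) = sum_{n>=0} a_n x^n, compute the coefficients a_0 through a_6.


Ansatz: y(x) = sum_{n>=0} a_n x^n, so y'(x) = sum_{n>=1} n a_n x^(n-1) and y''(x) = sum_{n>=2} n(n-1) a_n x^(n-2).
Substitute into P(x) y'' + Q(x) y' + R(x) y = 0 with P(x) = 1, Q(x) = -1, R(x) = x, and match powers of x.
Initial conditions: a_0 = -1, a_1 = -1.
Setting the coefficient of each power of x to zero and solving order by order (substituting the coefficients already found):
  x^0: 2 a_2 - a_1 = 0  ->  2 a_2 = a_1 = -1  ->  a_2 = -1/2
  x^1: 6 a_3 - 2 a_2 + a_0 = 0  ->  6 a_3 = 2 a_2 - a_0 = 0  ->  a_3 = 0
  x^2: 12 a_4 - 3 a_3 + a_1 = 0  ->  12 a_4 = 3 a_3 - a_1 = 1  ->  a_4 = 1/12
  x^3: 20 a_5 - 4 a_4 + a_2 = 0  ->  20 a_5 = 4 a_4 - a_2 = 5/6  ->  a_5 = 1/24
  x^4: 30 a_6 - 5 a_5 + a_3 = 0  ->  30 a_6 = 5 a_5 - a_3 = 5/24  ->  a_6 = 1/144
Truncated series: y(x) = -1 - x - (1/2) x^2 + (1/12) x^4 + (1/24) x^5 + (1/144) x^6 + O(x^7).

a_0 = -1; a_1 = -1; a_2 = -1/2; a_3 = 0; a_4 = 1/12; a_5 = 1/24; a_6 = 1/144


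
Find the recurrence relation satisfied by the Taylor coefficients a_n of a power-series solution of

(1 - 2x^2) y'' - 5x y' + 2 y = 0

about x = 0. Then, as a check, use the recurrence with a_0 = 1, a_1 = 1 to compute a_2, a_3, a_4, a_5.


Substitute y = sum_n a_n x^n.
(1 - 2 x^2) y'' contributes (n+2)(n+1) a_{n+2} - 2 n(n-1) a_n at x^n.
-5 x y'(x) contributes -5 n a_n at x^n.
2 y(x) contributes 2 a_n at x^n.
Matching x^n: (n+2)(n+1) a_{n+2} + (-2 n(n-1) - 5 n + 2) a_n = 0.
Thus a_{n+2} = (2 n(n-1) + 5 n - 2) / ((n+1)(n+2)) * a_n.

Check with a_0 = 1, a_1 = 1 (apply the recurrence for n = 0, 1, 2, 3): a_0 = 1, a_1 = 1, a_2 = -1, a_3 = 1/2, a_4 = -1, a_5 = 5/8.

a_(n+2) = (2 n(n-1) + 5 n - 2) / ((n+1)(n+2)) * a_n; check: a_0 = 1, a_1 = 1, a_2 = -1, a_3 = 1/2, a_4 = -1, a_5 = 5/8


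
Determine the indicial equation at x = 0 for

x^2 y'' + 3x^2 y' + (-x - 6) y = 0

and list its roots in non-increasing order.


Divide by x^2 to reach normal form y'' + P_1(x) y' + P_2(x) y = 0 with P_1(x) = 3 and P_2(x) = -1/x - 6/x^2.
x = 0 is a singular point because the y-coefficient -1/x - 6/x^2 has a pole at x = 0.
It is a regular singular point because x P_1(x) = p(x) = 3x and x^2 P_2(x) = q(x) = -x - 6 are polynomials, hence analytic at x = 0.
p(0) = 0,  q(0) = -6.
Indicial equation: r(r-1) + p(0) r + q(0) = 0, i.e. r^2 + (p(0) - 1) r + q(0) = 0, i.e. r^2 - 1 r - 6 = 0.
Discriminant: (-1)^2 - 4(-6) = 25, so r = (1 ± 5)/2.
Solving: r_1 = 3, r_2 = -2.

indicial: r^2 - 1 r - 6 = 0; roots r_1 = 3, r_2 = -2


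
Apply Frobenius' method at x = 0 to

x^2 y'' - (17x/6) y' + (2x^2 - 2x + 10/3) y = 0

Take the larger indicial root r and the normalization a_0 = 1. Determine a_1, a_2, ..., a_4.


Write in Frobenius form y'' + (p(x)/x) y' + (q(x)/x^2) y = 0:
  p(x) = -17/6,  q(x) = 2x^2 - 2x + 10/3.
Indicial equation: r(r-1) + (-17/6) r + (10/3) = 0 -> roots r_1 = 5/2, r_2 = 4/3.
Take r = r_1 = 5/2. Let y(x) = x^r sum_{n>=0} a_n x^n with a_0 = 1.
Substitute y = x^r sum a_n x^n and match x^{r+n}. The recurrence is
  D(n) a_n - 2 a_{n-1} + 2 a_{n-2} = 0,  where D(n) = (r+n)(r+n-1) + (-17/6)(r+n) + (10/3).
  a_n = [2 a_{n-1} - 2 a_{n-2}] / D(n).
Since the indicial polynomial factors as (r - r_1)(r - r_2), D(n) = (r_1 + n - r_1)(r_1 + n - r_2) = n(n + 7/6).
Evaluating step by step (a_0 = 1):
  n = 1: D(1) = 1(1 + 7/6) = 13/6; numerator = 2(1) = 2; a_1 = (2)/(13/6) = 12/13
  n = 2: D(2) = 2(2 + 7/6) = 19/3; numerator = 2(12/13) - 2(1) = -2/13; a_2 = (-2/13)/(19/3) = -6/247
  n = 3: D(3) = 3(3 + 7/6) = 25/2; numerator = 2(-6/247) - 2(12/13) = -36/19; a_3 = (-36/19)/(25/2) = -72/475
  n = 4: D(4) = 4(4 + 7/6) = 62/3; numerator = 2(-72/475) - 2(-6/247) = -1572/6175; a_4 = (-1572/6175)/(62/3) = -2358/191425

r = 5/2; a_0 = 1; a_1 = 12/13; a_2 = -6/247; a_3 = -72/475; a_4 = -2358/191425


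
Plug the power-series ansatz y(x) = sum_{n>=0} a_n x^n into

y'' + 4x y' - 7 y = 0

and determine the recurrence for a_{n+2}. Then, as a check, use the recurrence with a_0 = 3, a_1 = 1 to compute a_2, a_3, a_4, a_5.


Substitute y = sum_n a_n x^n.
y''(x) has coefficient (n+2)(n+1) a_{n+2} at x^n;
4 x y'(x) has coefficient 4 n a_n at x^n (shift);
-7 y(x) has coefficient -7 a_n at x^n.
Matching x^n: (n+2)(n+1) a_{n+2} + (4n - 7) a_n = 0.
Thus a_{n+2} = (-4n + 7) / ((n+1)(n+2)) * a_n.

Check with a_0 = 3, a_1 = 1 (apply the recurrence for n = 0, 1, 2, 3): a_0 = 3, a_1 = 1, a_2 = 21/2, a_3 = 1/2, a_4 = -7/8, a_5 = -1/8.

a_(n+2) = (-4n + 7) / ((n+1)(n+2)) * a_n; check: a_0 = 3, a_1 = 1, a_2 = 21/2, a_3 = 1/2, a_4 = -7/8, a_5 = -1/8


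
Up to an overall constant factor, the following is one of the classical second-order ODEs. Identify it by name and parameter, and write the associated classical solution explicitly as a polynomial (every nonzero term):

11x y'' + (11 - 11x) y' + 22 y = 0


All three coefficients share the factor 11; dividing through by 11 gives  x y'' + (1 - x) y' + 2 y = 0.
This matches the Laguerre equation x y'' + (1 - x) y' + n y = 0 with n = 2; the polynomial solution is L_2(x).
With y = sum_k a_k x^k, matching x^k gives (k+1)k a_{k+1} + (k+1) a_{k+1} - k a_k + n a_k = 0, i.e. (k+1)^2 a_{k+1} = (k - n) a_k = (k - 2) a_k. The right side vanishes at k = 2, so the series terminates at degree 2.
Standard normalization L_n(0) = 1 gives a_0 = 1. Work upward with a_{k+1} = (k - 2) a_k / (k+1)^2:
  a_1 = (0 - 2)(1) / 1^2 = -2/1 = -2
  a_2 = (1 - 2)(-2) / 2^2 = 2/4 = 1/2
Hence L_2(x) = x^2/2 - 2 x + 1.

L_2(x); series = x^2/2 - 2 x + 1


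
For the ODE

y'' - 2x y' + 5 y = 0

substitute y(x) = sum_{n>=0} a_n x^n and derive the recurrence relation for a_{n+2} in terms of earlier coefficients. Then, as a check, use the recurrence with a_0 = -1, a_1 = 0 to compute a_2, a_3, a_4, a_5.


Substitute y = sum_n a_n x^n.
y''(x) has coefficient (n+2)(n+1) a_{n+2} at x^n;
-2 x y'(x) has coefficient -2 n a_n at x^n (shift);
5 y(x) has coefficient 5 a_n at x^n.
Matching x^n: (n+2)(n+1) a_{n+2} + (-2n + 5) a_n = 0.
Thus a_{n+2} = (2n - 5) / ((n+1)(n+2)) * a_n.

Check with a_0 = -1, a_1 = 0 (apply the recurrence for n = 0, 1, 2, 3): a_0 = -1, a_1 = 0, a_2 = 5/2, a_3 = 0, a_4 = -5/24, a_5 = 0.

a_(n+2) = (2n - 5) / ((n+1)(n+2)) * a_n; check: a_0 = -1, a_1 = 0, a_2 = 5/2, a_3 = 0, a_4 = -5/24, a_5 = 0


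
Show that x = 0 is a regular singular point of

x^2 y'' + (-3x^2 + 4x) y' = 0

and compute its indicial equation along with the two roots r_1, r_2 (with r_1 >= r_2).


Divide by x^2 to reach normal form y'' + P_1(x) y' + P_2(x) y = 0 with P_1(x) = -3 + 4/x and P_2(x) = 0.
x = 0 is a singular point because the y'-coefficient -3 + 4/x has a pole at x = 0.
It is a regular singular point because x P_1(x) = p(x) = 4 - 3x and x^2 P_2(x) = q(x) = 0 are polynomials, hence analytic at x = 0.
p(0) = 4,  q(0) = 0.
Indicial equation: r(r-1) + p(0) r + q(0) = 0, i.e. r^2 + (p(0) - 1) r + q(0) = 0, i.e. r^2 + 3 r = 0.
Discriminant: (3)^2 - 4(0) = 9, so r = (-3 ± 3)/2.
Solving: r_1 = 0, r_2 = -3.

indicial: r^2 + 3 r = 0; roots r_1 = 0, r_2 = -3


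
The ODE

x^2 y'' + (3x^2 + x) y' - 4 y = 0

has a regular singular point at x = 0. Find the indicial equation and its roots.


Divide by x^2 to reach normal form y'' + P_1(x) y' + P_2(x) y = 0 with P_1(x) = 3 + 1/x and P_2(x) = -4/x^2.
x = 0 is a singular point because the y'-coefficient 3 + 1/x has a pole at x = 0 and the y-coefficient -4/x^2 has a pole at x = 0.
It is a regular singular point because x P_1(x) = p(x) = 3x + 1 and x^2 P_2(x) = q(x) = -4 are polynomials, hence analytic at x = 0.
p(0) = 1,  q(0) = -4.
Indicial equation: r(r-1) + p(0) r + q(0) = 0, i.e. r^2 + (p(0) - 1) r + q(0) = 0, i.e. r^2 - 4 = 0.
Discriminant: (0)^2 - 4(-4) = 16, so r = (0 ± 4)/2.
Solving: r_1 = 2, r_2 = -2.

indicial: r^2 - 4 = 0; roots r_1 = 2, r_2 = -2


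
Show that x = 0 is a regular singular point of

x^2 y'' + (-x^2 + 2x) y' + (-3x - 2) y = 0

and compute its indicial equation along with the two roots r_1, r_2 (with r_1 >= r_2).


Divide by x^2 to reach normal form y'' + P_1(x) y' + P_2(x) y = 0 with P_1(x) = -1 + 2/x and P_2(x) = -3/x - 2/x^2.
x = 0 is a singular point because the y'-coefficient -1 + 2/x has a pole at x = 0 and the y-coefficient -3/x - 2/x^2 has a pole at x = 0.
It is a regular singular point because x P_1(x) = p(x) = 2 - x and x^2 P_2(x) = q(x) = -3x - 2 are polynomials, hence analytic at x = 0.
p(0) = 2,  q(0) = -2.
Indicial equation: r(r-1) + p(0) r + q(0) = 0, i.e. r^2 + (p(0) - 1) r + q(0) = 0, i.e. r^2 + 1 r - 2 = 0.
Discriminant: (1)^2 - 4(-2) = 9, so r = (-1 ± 3)/2.
Solving: r_1 = 1, r_2 = -2.

indicial: r^2 + 1 r - 2 = 0; roots r_1 = 1, r_2 = -2


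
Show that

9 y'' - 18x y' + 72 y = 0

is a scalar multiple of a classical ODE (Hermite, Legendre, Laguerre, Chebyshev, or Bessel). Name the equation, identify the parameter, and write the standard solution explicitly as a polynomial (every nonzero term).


All three coefficients share the factor 9; dividing through by 9 gives  y'' - 2x y' + 8 y = 0.
This matches the Hermite equation y'' - 2x y' + 2n y = 0 with 2n = 8, so n = 4; the polynomial solution is H_4(x).
With y = sum_k a_k x^k, matching x^k gives (k+2)(k+1) a_{k+2} = 2(k - n) a_k = 2(k - 4) a_k. The right side vanishes at k = 4, so the series with the parity of 4 terminates at degree 4.
Standard normalization: leading coefficient of H_n is 2^n, so a_4 = 2^4 = 16. Work downward with a_k = (k+1)(k+2) a_{k+2} / (2(k - n)):
  a_2 = (3)(4)(16) / (2(2 - 4)) = 192/(-4) = -48
  a_0 = (1)(2)(-48) / (2(0 - 4)) = -96/(-8) = 12
Hence H_4(x) = 16 x^4 - 48 x^2 + 12.

H_4(x); series = 16 x^4 - 48 x^2 + 12


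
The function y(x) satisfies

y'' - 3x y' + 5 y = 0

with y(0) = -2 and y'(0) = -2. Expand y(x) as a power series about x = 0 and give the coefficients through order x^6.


Ansatz: y(x) = sum_{n>=0} a_n x^n, so y'(x) = sum_{n>=1} n a_n x^(n-1) and y''(x) = sum_{n>=2} n(n-1) a_n x^(n-2).
Substitute into P(x) y'' + Q(x) y' + R(x) y = 0 with P(x) = 1, Q(x) = -3x, R(x) = 5, and match powers of x.
Initial conditions: a_0 = -2, a_1 = -2.
Setting the coefficient of each power of x to zero and solving order by order (substituting the coefficients already found):
  x^0: 2 a_2 + 5 a_0 = 0  ->  2 a_2 = -5 a_0 = 10  ->  a_2 = 5
  x^1: 6 a_3 + 2 a_1 = 0  ->  6 a_3 = -2 a_1 = 4  ->  a_3 = 2/3
  x^2: 12 a_4 - a_2 = 0  ->  12 a_4 = a_2 = 5  ->  a_4 = 5/12
  x^3: 20 a_5 - 4 a_3 = 0  ->  20 a_5 = 4 a_3 = 8/3  ->  a_5 = 2/15
  x^4: 30 a_6 - 7 a_4 = 0  ->  30 a_6 = 7 a_4 = 35/12  ->  a_6 = 7/72
Truncated series: y(x) = -2 - 2 x + 5 x^2 + (2/3) x^3 + (5/12) x^4 + (2/15) x^5 + (7/72) x^6 + O(x^7).

a_0 = -2; a_1 = -2; a_2 = 5; a_3 = 2/3; a_4 = 5/12; a_5 = 2/15; a_6 = 7/72


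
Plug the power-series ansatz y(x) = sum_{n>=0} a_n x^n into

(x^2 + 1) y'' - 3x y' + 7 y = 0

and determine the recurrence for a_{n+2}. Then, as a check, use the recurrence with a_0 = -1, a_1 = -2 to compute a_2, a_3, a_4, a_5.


Substitute y = sum_n a_n x^n.
(1 + 1 x^2) y'' contributes (n+2)(n+1) a_{n+2} + n(n-1) a_n at x^n.
-3 x y'(x) contributes -3 n a_n at x^n.
7 y(x) contributes 7 a_n at x^n.
Matching x^n: (n+2)(n+1) a_{n+2} + (n(n-1) - 3 n + 7) a_n = 0.
Thus a_{n+2} = (-n(n-1) + 3 n - 7) / ((n+1)(n+2)) * a_n.

Check with a_0 = -1, a_1 = -2 (apply the recurrence for n = 0, 1, 2, 3): a_0 = -1, a_1 = -2, a_2 = 7/2, a_3 = 4/3, a_4 = -7/8, a_5 = -4/15.

a_(n+2) = (-n(n-1) + 3 n - 7) / ((n+1)(n+2)) * a_n; check: a_0 = -1, a_1 = -2, a_2 = 7/2, a_3 = 4/3, a_4 = -7/8, a_5 = -4/15


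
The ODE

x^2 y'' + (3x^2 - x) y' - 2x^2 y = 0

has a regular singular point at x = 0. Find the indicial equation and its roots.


Divide by x^2 to reach normal form y'' + P_1(x) y' + P_2(x) y = 0 with P_1(x) = 3 - 1/x and P_2(x) = -2.
x = 0 is a singular point because the y'-coefficient 3 - 1/x has a pole at x = 0.
It is a regular singular point because x P_1(x) = p(x) = 3x - 1 and x^2 P_2(x) = q(x) = -2x^2 are polynomials, hence analytic at x = 0.
p(0) = -1,  q(0) = 0.
Indicial equation: r(r-1) + p(0) r + q(0) = 0, i.e. r^2 + (p(0) - 1) r + q(0) = 0, i.e. r^2 - 2 r = 0.
Discriminant: (-2)^2 - 4(0) = 4, so r = (2 ± 2)/2.
Solving: r_1 = 2, r_2 = 0.

indicial: r^2 - 2 r = 0; roots r_1 = 2, r_2 = 0


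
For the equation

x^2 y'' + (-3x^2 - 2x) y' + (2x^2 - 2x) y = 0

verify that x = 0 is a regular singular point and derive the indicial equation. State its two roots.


Divide by x^2 to reach normal form y'' + P_1(x) y' + P_2(x) y = 0 with P_1(x) = -3 - 2/x and P_2(x) = 2 - 2/x.
x = 0 is a singular point because the y'-coefficient -3 - 2/x has a pole at x = 0 and the y-coefficient 2 - 2/x has a pole at x = 0.
It is a regular singular point because x P_1(x) = p(x) = -3x - 2 and x^2 P_2(x) = q(x) = 2x^2 - 2x are polynomials, hence analytic at x = 0.
p(0) = -2,  q(0) = 0.
Indicial equation: r(r-1) + p(0) r + q(0) = 0, i.e. r^2 + (p(0) - 1) r + q(0) = 0, i.e. r^2 - 3 r = 0.
Discriminant: (-3)^2 - 4(0) = 9, so r = (3 ± 3)/2.
Solving: r_1 = 3, r_2 = 0.

indicial: r^2 - 3 r = 0; roots r_1 = 3, r_2 = 0


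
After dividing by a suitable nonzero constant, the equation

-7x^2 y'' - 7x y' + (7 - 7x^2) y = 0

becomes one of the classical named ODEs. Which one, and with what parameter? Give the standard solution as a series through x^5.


All three coefficients share the factor -7; dividing through by -7 gives  x^2 y'' + x y' + (x^2 - 1) y = 0.
This matches the Bessel equation x^2 y'' + x y' + (x^2 - nu^2) y = 0 with nu^2 = 1, so nu = 1; the solution bounded at x = 0 is J_1(x).
Frobenius at x = 0: indicial roots ±nu; for r = nu the recurrence k(k + 2nu) c_k = -c_{k-2} gives the standard series J_nu(x) = sum_{k>=0} (-1)^k / (k! (k+nu)!) (x/2)^(2k+nu). Evaluate the first 3 terms:
  k = 0: (-1)^0 / (0! * 1! * 2^1) x^1 = 1/(1*1*2) x^1 = (1/2) x^1
  k = 1: (-1)^1 / (1! * 2! * 2^3) x^3 = -1/(1*2*8) x^3 = (-1/16) x^3
  k = 2: (-1)^2 / (2! * 3! * 2^5) x^5 = 1/(2*6*32) x^5 = (1/384) x^5
Hence J_1(x) = x^5/384 - x^3/16 + x/2 + ....

J_1(x); series = x^5/384 - x^3/16 + x/2


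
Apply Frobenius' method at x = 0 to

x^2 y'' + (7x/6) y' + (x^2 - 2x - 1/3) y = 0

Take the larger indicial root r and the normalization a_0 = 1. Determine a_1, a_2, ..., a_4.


Write in Frobenius form y'' + (p(x)/x) y' + (q(x)/x^2) y = 0:
  p(x) = 7/6,  q(x) = x^2 - 2x - 1/3.
Indicial equation: r(r-1) + (7/6) r + (-1/3) = 0 -> roots r_1 = 1/2, r_2 = -2/3.
Take r = r_1 = 1/2. Let y(x) = x^r sum_{n>=0} a_n x^n with a_0 = 1.
Substitute y = x^r sum a_n x^n and match x^{r+n}. The recurrence is
  D(n) a_n - 2 a_{n-1} + 1 a_{n-2} = 0,  where D(n) = (r+n)(r+n-1) + (7/6)(r+n) + (-1/3).
  a_n = [2 a_{n-1} - 1 a_{n-2}] / D(n).
Since the indicial polynomial factors as (r - r_1)(r - r_2), D(n) = (r_1 + n - r_1)(r_1 + n - r_2) = n(n + 7/6).
Evaluating step by step (a_0 = 1):
  n = 1: D(1) = 1(1 + 7/6) = 13/6; numerator = 2(1) = 2; a_1 = (2)/(13/6) = 12/13
  n = 2: D(2) = 2(2 + 7/6) = 19/3; numerator = 2(12/13) - 1(1) = 11/13; a_2 = (11/13)/(19/3) = 33/247
  n = 3: D(3) = 3(3 + 7/6) = 25/2; numerator = 2(33/247) - 1(12/13) = -162/247; a_3 = (-162/247)/(25/2) = -324/6175
  n = 4: D(4) = 4(4 + 7/6) = 62/3; numerator = 2(-324/6175) - 1(33/247) = -1473/6175; a_4 = (-1473/6175)/(62/3) = -4419/382850

r = 1/2; a_0 = 1; a_1 = 12/13; a_2 = 33/247; a_3 = -324/6175; a_4 = -4419/382850


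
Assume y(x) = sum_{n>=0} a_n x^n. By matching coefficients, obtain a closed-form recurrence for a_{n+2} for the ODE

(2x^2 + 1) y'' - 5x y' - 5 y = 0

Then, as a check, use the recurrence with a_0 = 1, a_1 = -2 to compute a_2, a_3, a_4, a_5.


Substitute y = sum_n a_n x^n.
(1 + 2 x^2) y'' contributes (n+2)(n+1) a_{n+2} + 2 n(n-1) a_n at x^n.
-5 x y'(x) contributes -5 n a_n at x^n.
-5 y(x) contributes -5 a_n at x^n.
Matching x^n: (n+2)(n+1) a_{n+2} + (2 n(n-1) - 5 n - 5) a_n = 0.
Thus a_{n+2} = (-2 n(n-1) + 5 n + 5) / ((n+1)(n+2)) * a_n.

Check with a_0 = 1, a_1 = -2 (apply the recurrence for n = 0, 1, 2, 3): a_0 = 1, a_1 = -2, a_2 = 5/2, a_3 = -10/3, a_4 = 55/24, a_5 = -4/3.

a_(n+2) = (-2 n(n-1) + 5 n + 5) / ((n+1)(n+2)) * a_n; check: a_0 = 1, a_1 = -2, a_2 = 5/2, a_3 = -10/3, a_4 = 55/24, a_5 = -4/3


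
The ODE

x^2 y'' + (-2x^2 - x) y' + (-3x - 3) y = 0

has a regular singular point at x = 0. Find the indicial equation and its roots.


Divide by x^2 to reach normal form y'' + P_1(x) y' + P_2(x) y = 0 with P_1(x) = -2 - 1/x and P_2(x) = -3/x - 3/x^2.
x = 0 is a singular point because the y'-coefficient -2 - 1/x has a pole at x = 0 and the y-coefficient -3/x - 3/x^2 has a pole at x = 0.
It is a regular singular point because x P_1(x) = p(x) = -2x - 1 and x^2 P_2(x) = q(x) = -3x - 3 are polynomials, hence analytic at x = 0.
p(0) = -1,  q(0) = -3.
Indicial equation: r(r-1) + p(0) r + q(0) = 0, i.e. r^2 + (p(0) - 1) r + q(0) = 0, i.e. r^2 - 2 r - 3 = 0.
Discriminant: (-2)^2 - 4(-3) = 16, so r = (2 ± 4)/2.
Solving: r_1 = 3, r_2 = -1.

indicial: r^2 - 2 r - 3 = 0; roots r_1 = 3, r_2 = -1


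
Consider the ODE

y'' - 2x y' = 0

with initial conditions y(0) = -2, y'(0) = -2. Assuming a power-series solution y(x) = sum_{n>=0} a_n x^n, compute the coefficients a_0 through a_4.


Ansatz: y(x) = sum_{n>=0} a_n x^n, so y'(x) = sum_{n>=1} n a_n x^(n-1) and y''(x) = sum_{n>=2} n(n-1) a_n x^(n-2).
Substitute into P(x) y'' + Q(x) y' + R(x) y = 0 with P(x) = 1, Q(x) = -2x, R(x) = 0, and match powers of x.
Initial conditions: a_0 = -2, a_1 = -2.
Setting the coefficient of each power of x to zero and solving order by order (substituting the coefficients already found):
  x^0: 2 a_2 = 0  ->  a_2 = 0
  x^1: 6 a_3 - 2 a_1 = 0  ->  6 a_3 = 2 a_1 = -4  ->  a_3 = -2/3
  x^2: 12 a_4 - 4 a_2 = 0  ->  12 a_4 = 4 a_2 = 0  ->  a_4 = 0
Truncated series: y(x) = -2 - 2 x - (2/3) x^3 + O(x^5).

a_0 = -2; a_1 = -2; a_2 = 0; a_3 = -2/3; a_4 = 0


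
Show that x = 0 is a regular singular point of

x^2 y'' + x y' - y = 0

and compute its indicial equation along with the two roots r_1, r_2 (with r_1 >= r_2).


Divide by x^2 to reach normal form y'' + P_1(x) y' + P_2(x) y = 0 with P_1(x) = 1/x and P_2(x) = -1/x^2.
x = 0 is a singular point because the y'-coefficient 1/x has a pole at x = 0 and the y-coefficient -1/x^2 has a pole at x = 0.
It is a regular singular point because x P_1(x) = p(x) = 1 and x^2 P_2(x) = q(x) = -1 are polynomials, hence analytic at x = 0.
p(0) = 1,  q(0) = -1.
Indicial equation: r(r-1) + p(0) r + q(0) = 0, i.e. r^2 + (p(0) - 1) r + q(0) = 0, i.e. r^2 - 1 = 0.
Discriminant: (0)^2 - 4(-1) = 4, so r = (0 ± 2)/2.
Solving: r_1 = 1, r_2 = -1.

indicial: r^2 - 1 = 0; roots r_1 = 1, r_2 = -1


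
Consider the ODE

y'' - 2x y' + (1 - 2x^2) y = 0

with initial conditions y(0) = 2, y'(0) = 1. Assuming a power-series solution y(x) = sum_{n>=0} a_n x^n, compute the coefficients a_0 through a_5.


Ansatz: y(x) = sum_{n>=0} a_n x^n, so y'(x) = sum_{n>=1} n a_n x^(n-1) and y''(x) = sum_{n>=2} n(n-1) a_n x^(n-2).
Substitute into P(x) y'' + Q(x) y' + R(x) y = 0 with P(x) = 1, Q(x) = -2x, R(x) = 1 - 2x^2, and match powers of x.
Initial conditions: a_0 = 2, a_1 = 1.
Setting the coefficient of each power of x to zero and solving order by order (substituting the coefficients already found):
  x^0: 2 a_2 + a_0 = 0  ->  2 a_2 = -a_0 = -2  ->  a_2 = -1
  x^1: 6 a_3 - a_1 = 0  ->  6 a_3 = a_1 = 1  ->  a_3 = 1/6
  x^2: 12 a_4 - 3 a_2 - 2 a_0 = 0  ->  12 a_4 = 3 a_2 + 2 a_0 = 1  ->  a_4 = 1/12
  x^3: 20 a_5 - 5 a_3 - 2 a_1 = 0  ->  20 a_5 = 5 a_3 + 2 a_1 = 17/6  ->  a_5 = 17/120
Truncated series: y(x) = 2 + x - x^2 + (1/6) x^3 + (1/12) x^4 + (17/120) x^5 + O(x^6).

a_0 = 2; a_1 = 1; a_2 = -1; a_3 = 1/6; a_4 = 1/12; a_5 = 17/120


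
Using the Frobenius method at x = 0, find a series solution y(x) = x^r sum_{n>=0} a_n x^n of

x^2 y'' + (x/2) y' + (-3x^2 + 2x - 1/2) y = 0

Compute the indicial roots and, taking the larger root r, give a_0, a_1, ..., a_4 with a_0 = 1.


Write in Frobenius form y'' + (p(x)/x) y' + (q(x)/x^2) y = 0:
  p(x) = 1/2,  q(x) = -3x^2 + 2x - 1/2.
Indicial equation: r(r-1) + (1/2) r + (-1/2) = 0 -> roots r_1 = 1, r_2 = -1/2.
Take r = r_1 = 1. Let y(x) = x^r sum_{n>=0} a_n x^n with a_0 = 1.
Substitute y = x^r sum a_n x^n and match x^{r+n}. The recurrence is
  D(n) a_n + 2 a_{n-1} - 3 a_{n-2} = 0,  where D(n) = (r+n)(r+n-1) + (1/2)(r+n) + (-1/2).
  a_n = [-2 a_{n-1} + 3 a_{n-2}] / D(n).
Since the indicial polynomial factors as (r - r_1)(r - r_2), D(n) = (r_1 + n - r_1)(r_1 + n - r_2) = n(n + 3/2).
Evaluating step by step (a_0 = 1):
  n = 1: D(1) = 1(1 + 3/2) = 5/2; numerator = -2(1) = -2; a_1 = (-2)/(5/2) = -4/5
  n = 2: D(2) = 2(2 + 3/2) = 7; numerator = -2(-4/5) + 3(1) = 23/5; a_2 = (23/5)/(7) = 23/35
  n = 3: D(3) = 3(3 + 3/2) = 27/2; numerator = -2(23/35) + 3(-4/5) = -26/7; a_3 = (-26/7)/(27/2) = -52/189
  n = 4: D(4) = 4(4 + 3/2) = 22; numerator = -2(-52/189) + 3(23/35) = 2383/945; a_4 = (2383/945)/(22) = 2383/20790

r = 1; a_0 = 1; a_1 = -4/5; a_2 = 23/35; a_3 = -52/189; a_4 = 2383/20790


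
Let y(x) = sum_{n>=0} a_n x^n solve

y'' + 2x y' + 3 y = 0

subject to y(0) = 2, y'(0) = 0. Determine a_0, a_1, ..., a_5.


Ansatz: y(x) = sum_{n>=0} a_n x^n, so y'(x) = sum_{n>=1} n a_n x^(n-1) and y''(x) = sum_{n>=2} n(n-1) a_n x^(n-2).
Substitute into P(x) y'' + Q(x) y' + R(x) y = 0 with P(x) = 1, Q(x) = 2x, R(x) = 3, and match powers of x.
Initial conditions: a_0 = 2, a_1 = 0.
Setting the coefficient of each power of x to zero and solving order by order (substituting the coefficients already found):
  x^0: 2 a_2 + 3 a_0 = 0  ->  2 a_2 = -3 a_0 = -6  ->  a_2 = -3
  x^1: 6 a_3 + 5 a_1 = 0  ->  6 a_3 = -5 a_1 = 0  ->  a_3 = 0
  x^2: 12 a_4 + 7 a_2 = 0  ->  12 a_4 = -7 a_2 = 21  ->  a_4 = 7/4
  x^3: 20 a_5 + 9 a_3 = 0  ->  20 a_5 = -9 a_3 = 0  ->  a_5 = 0
Truncated series: y(x) = 2 - 3 x^2 + (7/4) x^4 + O(x^6).

a_0 = 2; a_1 = 0; a_2 = -3; a_3 = 0; a_4 = 7/4; a_5 = 0


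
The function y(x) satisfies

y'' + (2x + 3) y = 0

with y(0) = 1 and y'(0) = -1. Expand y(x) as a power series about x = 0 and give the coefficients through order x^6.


Ansatz: y(x) = sum_{n>=0} a_n x^n, so y'(x) = sum_{n>=1} n a_n x^(n-1) and y''(x) = sum_{n>=2} n(n-1) a_n x^(n-2).
Substitute into P(x) y'' + Q(x) y' + R(x) y = 0 with P(x) = 1, Q(x) = 0, R(x) = 2x + 3, and match powers of x.
Initial conditions: a_0 = 1, a_1 = -1.
Setting the coefficient of each power of x to zero and solving order by order (substituting the coefficients already found):
  x^0: 2 a_2 + 3 a_0 = 0  ->  2 a_2 = -3 a_0 = -3  ->  a_2 = -3/2
  x^1: 6 a_3 + 3 a_1 + 2 a_0 = 0  ->  6 a_3 = -3 a_1 - 2 a_0 = 1  ->  a_3 = 1/6
  x^2: 12 a_4 + 3 a_2 + 2 a_1 = 0  ->  12 a_4 = -3 a_2 - 2 a_1 = 13/2  ->  a_4 = 13/24
  x^3: 20 a_5 + 3 a_3 + 2 a_2 = 0  ->  20 a_5 = -3 a_3 - 2 a_2 = 5/2  ->  a_5 = 1/8
  x^4: 30 a_6 + 3 a_4 + 2 a_3 = 0  ->  30 a_6 = -3 a_4 - 2 a_3 = -47/24  ->  a_6 = -47/720
Truncated series: y(x) = 1 - x - (3/2) x^2 + (1/6) x^3 + (13/24) x^4 + (1/8) x^5 - (47/720) x^6 + O(x^7).

a_0 = 1; a_1 = -1; a_2 = -3/2; a_3 = 1/6; a_4 = 13/24; a_5 = 1/8; a_6 = -47/720


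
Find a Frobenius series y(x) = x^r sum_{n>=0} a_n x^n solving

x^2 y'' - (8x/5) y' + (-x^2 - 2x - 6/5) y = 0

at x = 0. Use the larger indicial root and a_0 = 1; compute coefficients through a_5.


Write in Frobenius form y'' + (p(x)/x) y' + (q(x)/x^2) y = 0:
  p(x) = -8/5,  q(x) = -x^2 - 2x - 6/5.
Indicial equation: r(r-1) + (-8/5) r + (-6/5) = 0 -> roots r_1 = 3, r_2 = -2/5.
Take r = r_1 = 3. Let y(x) = x^r sum_{n>=0} a_n x^n with a_0 = 1.
Substitute y = x^r sum a_n x^n and match x^{r+n}. The recurrence is
  D(n) a_n - 2 a_{n-1} - 1 a_{n-2} = 0,  where D(n) = (r+n)(r+n-1) + (-8/5)(r+n) + (-6/5).
  a_n = [2 a_{n-1} + 1 a_{n-2}] / D(n).
Since the indicial polynomial factors as (r - r_1)(r - r_2), D(n) = (r_1 + n - r_1)(r_1 + n - r_2) = n(n + 17/5).
Evaluating step by step (a_0 = 1):
  n = 1: D(1) = 1(1 + 17/5) = 22/5; numerator = 2(1) = 2; a_1 = (2)/(22/5) = 5/11
  n = 2: D(2) = 2(2 + 17/5) = 54/5; numerator = 2(5/11) + 1(1) = 21/11; a_2 = (21/11)/(54/5) = 35/198
  n = 3: D(3) = 3(3 + 17/5) = 96/5; numerator = 2(35/198) + 1(5/11) = 80/99; a_3 = (80/99)/(96/5) = 25/594
  n = 4: D(4) = 4(4 + 17/5) = 148/5; numerator = 2(25/594) + 1(35/198) = 155/594; a_4 = (155/594)/(148/5) = 775/87912
  n = 5: D(5) = 5(5 + 17/5) = 42; numerator = 2(775/87912) + 1(25/594) = 875/14652; a_5 = (875/14652)/(42) = 125/87912

r = 3; a_0 = 1; a_1 = 5/11; a_2 = 35/198; a_3 = 25/594; a_4 = 775/87912; a_5 = 125/87912


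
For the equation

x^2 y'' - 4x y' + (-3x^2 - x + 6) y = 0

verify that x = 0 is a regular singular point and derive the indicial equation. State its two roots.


Divide by x^2 to reach normal form y'' + P_1(x) y' + P_2(x) y = 0 with P_1(x) = -4/x and P_2(x) = -3 - 1/x + 6/x^2.
x = 0 is a singular point because the y'-coefficient -4/x has a pole at x = 0 and the y-coefficient -3 - 1/x + 6/x^2 has a pole at x = 0.
It is a regular singular point because x P_1(x) = p(x) = -4 and x^2 P_2(x) = q(x) = -3x^2 - x + 6 are polynomials, hence analytic at x = 0.
p(0) = -4,  q(0) = 6.
Indicial equation: r(r-1) + p(0) r + q(0) = 0, i.e. r^2 + (p(0) - 1) r + q(0) = 0, i.e. r^2 - 5 r + 6 = 0.
Discriminant: (-5)^2 - 4(6) = 1, so r = (5 ± 1)/2.
Solving: r_1 = 3, r_2 = 2.

indicial: r^2 - 5 r + 6 = 0; roots r_1 = 3, r_2 = 2


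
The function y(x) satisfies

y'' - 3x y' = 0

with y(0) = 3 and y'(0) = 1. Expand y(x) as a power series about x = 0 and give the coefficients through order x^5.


Ansatz: y(x) = sum_{n>=0} a_n x^n, so y'(x) = sum_{n>=1} n a_n x^(n-1) and y''(x) = sum_{n>=2} n(n-1) a_n x^(n-2).
Substitute into P(x) y'' + Q(x) y' + R(x) y = 0 with P(x) = 1, Q(x) = -3x, R(x) = 0, and match powers of x.
Initial conditions: a_0 = 3, a_1 = 1.
Setting the coefficient of each power of x to zero and solving order by order (substituting the coefficients already found):
  x^0: 2 a_2 = 0  ->  a_2 = 0
  x^1: 6 a_3 - 3 a_1 = 0  ->  6 a_3 = 3 a_1 = 3  ->  a_3 = 1/2
  x^2: 12 a_4 - 6 a_2 = 0  ->  12 a_4 = 6 a_2 = 0  ->  a_4 = 0
  x^3: 20 a_5 - 9 a_3 = 0  ->  20 a_5 = 9 a_3 = 9/2  ->  a_5 = 9/40
Truncated series: y(x) = 3 + x + (1/2) x^3 + (9/40) x^5 + O(x^6).

a_0 = 3; a_1 = 1; a_2 = 0; a_3 = 1/2; a_4 = 0; a_5 = 9/40


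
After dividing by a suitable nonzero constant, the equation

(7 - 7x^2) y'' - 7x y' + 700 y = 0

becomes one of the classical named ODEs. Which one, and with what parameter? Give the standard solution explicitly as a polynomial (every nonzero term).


All three coefficients share the factor 7; dividing through by 7 gives  (1 - x^2) y'' - x y' + 100 y = 0.
This matches the Chebyshev equation (1 - x^2) y'' - x y' + n^2 y = 0 (note the -x y' term, not -2x y') with n^2 = 100, so n = 10; the polynomial solution is T_10(x).
With y = sum_k a_k x^k, matching x^k gives (k+2)(k+1) a_{k+2} = (k^2 - n^2) a_k = (k - 10)(k + 10) a_k. The right side vanishes at k = 10, so the series with the parity of 10 terminates at degree 10.
Standard normalization: leading coefficient of T_n is 2^(n-1), so a_10 = 2^9 = 512. Work downward with a_k = (k+1)(k+2) a_{k+2} / ((k - 10)(k + 10)):
  a_8 = (9)(10)(512) / ((8 - 10)(8 + 10)) = 46080/(-36) = -1280
  a_6 = (7)(8)(-1280) / ((6 - 10)(6 + 10)) = -71680/(-64) = 1120
  a_4 = (5)(6)(1120) / ((4 - 10)(4 + 10)) = 33600/(-84) = -400
  a_2 = (3)(4)(-400) / ((2 - 10)(2 + 10)) = -4800/(-96) = 50
  a_0 = (1)(2)(50) / ((0 - 10)(0 + 10)) = 100/(-100) = -1
Hence T_10(x) = 512 x^10 - 1280 x^8 + 1120 x^6 - 400 x^4 + 50 x^2 - 1.

T_10(x); series = 512 x^10 - 1280 x^8 + 1120 x^6 - 400 x^4 + 50 x^2 - 1


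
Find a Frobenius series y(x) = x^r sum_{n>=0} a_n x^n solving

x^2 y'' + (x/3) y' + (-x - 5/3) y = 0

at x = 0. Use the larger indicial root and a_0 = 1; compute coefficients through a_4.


Write in Frobenius form y'' + (p(x)/x) y' + (q(x)/x^2) y = 0:
  p(x) = 1/3,  q(x) = -x - 5/3.
Indicial equation: r(r-1) + (1/3) r + (-5/3) = 0 -> roots r_1 = 5/3, r_2 = -1.
Take r = r_1 = 5/3. Let y(x) = x^r sum_{n>=0} a_n x^n with a_0 = 1.
Substitute y = x^r sum a_n x^n and match x^{r+n}. The recurrence is
  D(n) a_n - 1 a_{n-1} = 0,  where D(n) = (r+n)(r+n-1) + (1/3)(r+n) + (-5/3).
  a_n = 1 / D(n) * a_{n-1}.
Since the indicial polynomial factors as (r - r_1)(r - r_2), D(n) = (r_1 + n - r_1)(r_1 + n - r_2) = n(n + 8/3).
Evaluating step by step (a_0 = 1):
  n = 1: D(1) = 1(1 + 8/3) = 11/3; numerator = 1(1) = 1; a_1 = (1)/(11/3) = 3/11
  n = 2: D(2) = 2(2 + 8/3) = 28/3; numerator = 1(3/11) = 3/11; a_2 = (3/11)/(28/3) = 9/308
  n = 3: D(3) = 3(3 + 8/3) = 17; numerator = 1(9/308) = 9/308; a_3 = (9/308)/(17) = 9/5236
  n = 4: D(4) = 4(4 + 8/3) = 80/3; numerator = 1(9/5236) = 9/5236; a_4 = (9/5236)/(80/3) = 27/418880

r = 5/3; a_0 = 1; a_1 = 3/11; a_2 = 9/308; a_3 = 9/5236; a_4 = 27/418880


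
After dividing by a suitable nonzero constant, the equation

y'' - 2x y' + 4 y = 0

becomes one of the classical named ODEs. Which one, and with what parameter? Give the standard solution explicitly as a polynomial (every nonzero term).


The equation is already in a standard form:  y'' - 2x y' + 4 y = 0.
This matches the Hermite equation y'' - 2x y' + 2n y = 0 with 2n = 4, so n = 2; the polynomial solution is H_2(x).
With y = sum_k a_k x^k, matching x^k gives (k+2)(k+1) a_{k+2} = 2(k - n) a_k = 2(k - 2) a_k. The right side vanishes at k = 2, so the series with the parity of 2 terminates at degree 2.
Standard normalization: leading coefficient of H_n is 2^n, so a_2 = 2^2 = 4. Work downward with a_k = (k+1)(k+2) a_{k+2} / (2(k - n)):
  a_0 = (1)(2)(4) / (2(0 - 2)) = 8/(-4) = -2
Hence H_2(x) = 4 x^2 - 2.

H_2(x); series = 4 x^2 - 2


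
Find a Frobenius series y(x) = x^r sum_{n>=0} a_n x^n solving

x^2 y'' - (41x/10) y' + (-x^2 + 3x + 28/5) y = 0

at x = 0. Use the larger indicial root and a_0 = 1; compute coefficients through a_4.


Write in Frobenius form y'' + (p(x)/x) y' + (q(x)/x^2) y = 0:
  p(x) = -41/10,  q(x) = -x^2 + 3x + 28/5.
Indicial equation: r(r-1) + (-41/10) r + (28/5) = 0 -> roots r_1 = 7/2, r_2 = 8/5.
Take r = r_1 = 7/2. Let y(x) = x^r sum_{n>=0} a_n x^n with a_0 = 1.
Substitute y = x^r sum a_n x^n and match x^{r+n}. The recurrence is
  D(n) a_n + 3 a_{n-1} - 1 a_{n-2} = 0,  where D(n) = (r+n)(r+n-1) + (-41/10)(r+n) + (28/5).
  a_n = [-3 a_{n-1} + 1 a_{n-2}] / D(n).
Since the indicial polynomial factors as (r - r_1)(r - r_2), D(n) = (r_1 + n - r_1)(r_1 + n - r_2) = n(n + 19/10).
Evaluating step by step (a_0 = 1):
  n = 1: D(1) = 1(1 + 19/10) = 29/10; numerator = -3(1) = -3; a_1 = (-3)/(29/10) = -30/29
  n = 2: D(2) = 2(2 + 19/10) = 39/5; numerator = -3(-30/29) + 1(1) = 119/29; a_2 = (119/29)/(39/5) = 595/1131
  n = 3: D(3) = 3(3 + 19/10) = 147/10; numerator = -3(595/1131) + 1(-30/29) = -985/377; a_3 = (-985/377)/(147/10) = -9850/55419
  n = 4: D(4) = 4(4 + 19/10) = 118/5; numerator = -3(-9850/55419) + 1(595/1131) = 58705/55419; a_4 = (58705/55419)/(118/5) = 4975/110838

r = 7/2; a_0 = 1; a_1 = -30/29; a_2 = 595/1131; a_3 = -9850/55419; a_4 = 4975/110838


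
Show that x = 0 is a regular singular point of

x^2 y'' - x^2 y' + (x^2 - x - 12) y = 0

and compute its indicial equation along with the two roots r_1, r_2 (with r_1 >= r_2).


Divide by x^2 to reach normal form y'' + P_1(x) y' + P_2(x) y = 0 with P_1(x) = -1 and P_2(x) = 1 - 1/x - 12/x^2.
x = 0 is a singular point because the y-coefficient 1 - 1/x - 12/x^2 has a pole at x = 0.
It is a regular singular point because x P_1(x) = p(x) = -x and x^2 P_2(x) = q(x) = x^2 - x - 12 are polynomials, hence analytic at x = 0.
p(0) = 0,  q(0) = -12.
Indicial equation: r(r-1) + p(0) r + q(0) = 0, i.e. r^2 + (p(0) - 1) r + q(0) = 0, i.e. r^2 - 1 r - 12 = 0.
Discriminant: (-1)^2 - 4(-12) = 49, so r = (1 ± 7)/2.
Solving: r_1 = 4, r_2 = -3.

indicial: r^2 - 1 r - 12 = 0; roots r_1 = 4, r_2 = -3


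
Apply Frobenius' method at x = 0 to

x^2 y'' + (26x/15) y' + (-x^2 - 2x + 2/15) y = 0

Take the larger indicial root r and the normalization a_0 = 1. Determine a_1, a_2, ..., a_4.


Write in Frobenius form y'' + (p(x)/x) y' + (q(x)/x^2) y = 0:
  p(x) = 26/15,  q(x) = -x^2 - 2x + 2/15.
Indicial equation: r(r-1) + (26/15) r + (2/15) = 0 -> roots r_1 = -1/3, r_2 = -2/5.
Take r = r_1 = -1/3. Let y(x) = x^r sum_{n>=0} a_n x^n with a_0 = 1.
Substitute y = x^r sum a_n x^n and match x^{r+n}. The recurrence is
  D(n) a_n - 2 a_{n-1} - 1 a_{n-2} = 0,  where D(n) = (r+n)(r+n-1) + (26/15)(r+n) + (2/15).
  a_n = [2 a_{n-1} + 1 a_{n-2}] / D(n).
Since the indicial polynomial factors as (r - r_1)(r - r_2), D(n) = (r_1 + n - r_1)(r_1 + n - r_2) = n(n + 1/15).
Evaluating step by step (a_0 = 1):
  n = 1: D(1) = 1(1 + 1/15) = 16/15; numerator = 2(1) = 2; a_1 = (2)/(16/15) = 15/8
  n = 2: D(2) = 2(2 + 1/15) = 62/15; numerator = 2(15/8) + 1(1) = 19/4; a_2 = (19/4)/(62/15) = 285/248
  n = 3: D(3) = 3(3 + 1/15) = 46/5; numerator = 2(285/248) + 1(15/8) = 1035/248; a_3 = (1035/248)/(46/5) = 225/496
  n = 4: D(4) = 4(4 + 1/15) = 244/15; numerator = 2(225/496) + 1(285/248) = 255/124; a_4 = (255/124)/(244/15) = 3825/30256

r = -1/3; a_0 = 1; a_1 = 15/8; a_2 = 285/248; a_3 = 225/496; a_4 = 3825/30256


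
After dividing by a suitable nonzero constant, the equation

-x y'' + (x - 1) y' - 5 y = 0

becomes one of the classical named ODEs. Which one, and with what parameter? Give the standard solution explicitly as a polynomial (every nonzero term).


All three coefficients share the factor -1; dividing through by -1 gives  x y'' + (1 - x) y' + 5 y = 0.
This matches the Laguerre equation x y'' + (1 - x) y' + n y = 0 with n = 5; the polynomial solution is L_5(x).
With y = sum_k a_k x^k, matching x^k gives (k+1)k a_{k+1} + (k+1) a_{k+1} - k a_k + n a_k = 0, i.e. (k+1)^2 a_{k+1} = (k - n) a_k = (k - 5) a_k. The right side vanishes at k = 5, so the series terminates at degree 5.
Standard normalization L_n(0) = 1 gives a_0 = 1. Work upward with a_{k+1} = (k - 5) a_k / (k+1)^2:
  a_1 = (0 - 5)(1) / 1^2 = -5/1 = -5
  a_2 = (1 - 5)(-5) / 2^2 = 20/4 = 5
  a_3 = (2 - 5)(5) / 3^2 = -15/9 = -5/3
  a_4 = (3 - 5)(-5/3) / 4^2 = (10/3)/16 = 5/24
  a_5 = (4 - 5)(5/24) / 5^2 = (-5/24)/25 = -1/120
Hence L_5(x) = -x^5/120 + 5 x^4/24 - 5 x^3/3 + 5 x^2 - 5 x + 1.

L_5(x); series = -x^5/120 + 5 x^4/24 - 5 x^3/3 + 5 x^2 - 5 x + 1


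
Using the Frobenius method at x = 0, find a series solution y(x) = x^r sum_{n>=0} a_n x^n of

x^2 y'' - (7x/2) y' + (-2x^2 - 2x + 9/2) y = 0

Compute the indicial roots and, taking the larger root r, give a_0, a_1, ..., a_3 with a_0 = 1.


Write in Frobenius form y'' + (p(x)/x) y' + (q(x)/x^2) y = 0:
  p(x) = -7/2,  q(x) = -2x^2 - 2x + 9/2.
Indicial equation: r(r-1) + (-7/2) r + (9/2) = 0 -> roots r_1 = 3, r_2 = 3/2.
Take r = r_1 = 3. Let y(x) = x^r sum_{n>=0} a_n x^n with a_0 = 1.
Substitute y = x^r sum a_n x^n and match x^{r+n}. The recurrence is
  D(n) a_n - 2 a_{n-1} - 2 a_{n-2} = 0,  where D(n) = (r+n)(r+n-1) + (-7/2)(r+n) + (9/2).
  a_n = [2 a_{n-1} + 2 a_{n-2}] / D(n).
Since the indicial polynomial factors as (r - r_1)(r - r_2), D(n) = (r_1 + n - r_1)(r_1 + n - r_2) = n(n + 3/2).
Evaluating step by step (a_0 = 1):
  n = 1: D(1) = 1(1 + 3/2) = 5/2; numerator = 2(1) = 2; a_1 = (2)/(5/2) = 4/5
  n = 2: D(2) = 2(2 + 3/2) = 7; numerator = 2(4/5) + 2(1) = 18/5; a_2 = (18/5)/(7) = 18/35
  n = 3: D(3) = 3(3 + 3/2) = 27/2; numerator = 2(18/35) + 2(4/5) = 92/35; a_3 = (92/35)/(27/2) = 184/945

r = 3; a_0 = 1; a_1 = 4/5; a_2 = 18/35; a_3 = 184/945


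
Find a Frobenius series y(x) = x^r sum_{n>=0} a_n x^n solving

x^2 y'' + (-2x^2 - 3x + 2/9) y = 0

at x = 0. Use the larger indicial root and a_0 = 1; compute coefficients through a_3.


Write in Frobenius form y'' + (p(x)/x) y' + (q(x)/x^2) y = 0:
  p(x) = 0,  q(x) = -2x^2 - 3x + 2/9.
Indicial equation: r(r-1) + (0) r + (2/9) = 0 -> roots r_1 = 2/3, r_2 = 1/3.
Take r = r_1 = 2/3. Let y(x) = x^r sum_{n>=0} a_n x^n with a_0 = 1.
Substitute y = x^r sum a_n x^n and match x^{r+n}. The recurrence is
  D(n) a_n - 3 a_{n-1} - 2 a_{n-2} = 0,  where D(n) = (r+n)(r+n-1) + (0)(r+n) + (2/9).
  a_n = [3 a_{n-1} + 2 a_{n-2}] / D(n).
Since the indicial polynomial factors as (r - r_1)(r - r_2), D(n) = (r_1 + n - r_1)(r_1 + n - r_2) = n(n + 1/3).
Evaluating step by step (a_0 = 1):
  n = 1: D(1) = 1(1 + 1/3) = 4/3; numerator = 3(1) = 3; a_1 = (3)/(4/3) = 9/4
  n = 2: D(2) = 2(2 + 1/3) = 14/3; numerator = 3(9/4) + 2(1) = 35/4; a_2 = (35/4)/(14/3) = 15/8
  n = 3: D(3) = 3(3 + 1/3) = 10; numerator = 3(15/8) + 2(9/4) = 81/8; a_3 = (81/8)/(10) = 81/80

r = 2/3; a_0 = 1; a_1 = 9/4; a_2 = 15/8; a_3 = 81/80


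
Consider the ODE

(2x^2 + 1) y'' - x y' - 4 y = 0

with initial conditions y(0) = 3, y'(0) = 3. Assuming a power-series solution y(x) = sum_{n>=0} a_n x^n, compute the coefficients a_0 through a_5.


Ansatz: y(x) = sum_{n>=0} a_n x^n, so y'(x) = sum_{n>=1} n a_n x^(n-1) and y''(x) = sum_{n>=2} n(n-1) a_n x^(n-2).
Substitute into P(x) y'' + Q(x) y' + R(x) y = 0 with P(x) = 2x^2 + 1, Q(x) = -x, R(x) = -4, and match powers of x.
Initial conditions: a_0 = 3, a_1 = 3.
Setting the coefficient of each power of x to zero and solving order by order (substituting the coefficients already found):
  x^0: 2 a_2 - 4 a_0 = 0  ->  2 a_2 = 4 a_0 = 12  ->  a_2 = 6
  x^1: 6 a_3 - 5 a_1 = 0  ->  6 a_3 = 5 a_1 = 15  ->  a_3 = 5/2
  x^2: 12 a_4 - 2 a_2 = 0  ->  12 a_4 = 2 a_2 = 12  ->  a_4 = 1
  x^3: 20 a_5 + 5 a_3 = 0  ->  20 a_5 = -5 a_3 = -25/2  ->  a_5 = -5/8
Truncated series: y(x) = 3 + 3 x + 6 x^2 + (5/2) x^3 + x^4 - (5/8) x^5 + O(x^6).

a_0 = 3; a_1 = 3; a_2 = 6; a_3 = 5/2; a_4 = 1; a_5 = -5/8


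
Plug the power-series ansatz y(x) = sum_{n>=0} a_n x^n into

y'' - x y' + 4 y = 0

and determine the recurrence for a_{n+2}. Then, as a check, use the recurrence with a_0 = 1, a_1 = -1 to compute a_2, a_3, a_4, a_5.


Substitute y = sum_n a_n x^n.
y''(x) has coefficient (n+2)(n+1) a_{n+2} at x^n;
-x y'(x) has coefficient -n a_n at x^n (shift);
4 y(x) has coefficient 4 a_n at x^n.
Matching x^n: (n+2)(n+1) a_{n+2} + (-n + 4) a_n = 0.
Thus a_{n+2} = (n - 4) / ((n+1)(n+2)) * a_n.

Check with a_0 = 1, a_1 = -1 (apply the recurrence for n = 0, 1, 2, 3): a_0 = 1, a_1 = -1, a_2 = -2, a_3 = 1/2, a_4 = 1/3, a_5 = -1/40.

a_(n+2) = (n - 4) / ((n+1)(n+2)) * a_n; check: a_0 = 1, a_1 = -1, a_2 = -2, a_3 = 1/2, a_4 = 1/3, a_5 = -1/40


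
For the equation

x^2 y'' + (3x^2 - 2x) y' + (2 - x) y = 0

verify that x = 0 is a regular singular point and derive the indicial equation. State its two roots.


Divide by x^2 to reach normal form y'' + P_1(x) y' + P_2(x) y = 0 with P_1(x) = 3 - 2/x and P_2(x) = -1/x + 2/x^2.
x = 0 is a singular point because the y'-coefficient 3 - 2/x has a pole at x = 0 and the y-coefficient -1/x + 2/x^2 has a pole at x = 0.
It is a regular singular point because x P_1(x) = p(x) = 3x - 2 and x^2 P_2(x) = q(x) = 2 - x are polynomials, hence analytic at x = 0.
p(0) = -2,  q(0) = 2.
Indicial equation: r(r-1) + p(0) r + q(0) = 0, i.e. r^2 + (p(0) - 1) r + q(0) = 0, i.e. r^2 - 3 r + 2 = 0.
Discriminant: (-3)^2 - 4(2) = 1, so r = (3 ± 1)/2.
Solving: r_1 = 2, r_2 = 1.

indicial: r^2 - 3 r + 2 = 0; roots r_1 = 2, r_2 = 1


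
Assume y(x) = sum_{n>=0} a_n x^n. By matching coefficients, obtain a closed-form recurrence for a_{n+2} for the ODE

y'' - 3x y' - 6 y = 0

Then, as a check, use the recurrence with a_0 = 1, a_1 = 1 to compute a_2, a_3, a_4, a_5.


Substitute y = sum_n a_n x^n.
y''(x) has coefficient (n+2)(n+1) a_{n+2} at x^n;
-3 x y'(x) has coefficient -3 n a_n at x^n (shift);
-6 y(x) has coefficient -6 a_n at x^n.
Matching x^n: (n+2)(n+1) a_{n+2} + (-3n - 6) a_n = 0.
Thus a_{n+2} = (3n + 6) / ((n+1)(n+2)) * a_n.

Check with a_0 = 1, a_1 = 1 (apply the recurrence for n = 0, 1, 2, 3): a_0 = 1, a_1 = 1, a_2 = 3, a_3 = 3/2, a_4 = 3, a_5 = 9/8.

a_(n+2) = (3n + 6) / ((n+1)(n+2)) * a_n; check: a_0 = 1, a_1 = 1, a_2 = 3, a_3 = 3/2, a_4 = 3, a_5 = 9/8
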